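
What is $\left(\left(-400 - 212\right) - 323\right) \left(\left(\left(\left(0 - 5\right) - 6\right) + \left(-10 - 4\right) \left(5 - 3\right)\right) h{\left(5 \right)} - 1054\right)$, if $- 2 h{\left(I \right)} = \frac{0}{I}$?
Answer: $985490$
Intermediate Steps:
$h{\left(I \right)} = 0$ ($h{\left(I \right)} = - \frac{0 \frac{1}{I}}{2} = \left(- \frac{1}{2}\right) 0 = 0$)
$\left(\left(-400 - 212\right) - 323\right) \left(\left(\left(\left(0 - 5\right) - 6\right) + \left(-10 - 4\right) \left(5 - 3\right)\right) h{\left(5 \right)} - 1054\right) = \left(\left(-400 - 212\right) - 323\right) \left(\left(\left(\left(0 - 5\right) - 6\right) + \left(-10 - 4\right) \left(5 - 3\right)\right) 0 - 1054\right) = \left(-612 - 323\right) \left(\left(\left(-5 - 6\right) - 28\right) 0 - 1054\right) = - 935 \left(\left(-11 - 28\right) 0 - 1054\right) = - 935 \left(\left(-39\right) 0 - 1054\right) = - 935 \left(0 - 1054\right) = \left(-935\right) \left(-1054\right) = 985490$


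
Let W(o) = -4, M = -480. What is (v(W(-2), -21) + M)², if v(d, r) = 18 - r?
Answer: 194481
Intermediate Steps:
(v(W(-2), -21) + M)² = ((18 - 1*(-21)) - 480)² = ((18 + 21) - 480)² = (39 - 480)² = (-441)² = 194481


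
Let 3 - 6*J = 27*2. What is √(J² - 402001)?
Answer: 3*I*√178635/2 ≈ 633.98*I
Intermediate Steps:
J = -17/2 (J = ½ - 9*2/2 = ½ - ⅙*54 = ½ - 9 = -17/2 ≈ -8.5000)
√(J² - 402001) = √((-17/2)² - 402001) = √(289/4 - 402001) = √(-1607715/4) = 3*I*√178635/2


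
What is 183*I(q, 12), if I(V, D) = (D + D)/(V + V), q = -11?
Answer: -2196/11 ≈ -199.64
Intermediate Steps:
I(V, D) = D/V (I(V, D) = (2*D)/((2*V)) = (2*D)*(1/(2*V)) = D/V)
183*I(q, 12) = 183*(12/(-11)) = 183*(12*(-1/11)) = 183*(-12/11) = -2196/11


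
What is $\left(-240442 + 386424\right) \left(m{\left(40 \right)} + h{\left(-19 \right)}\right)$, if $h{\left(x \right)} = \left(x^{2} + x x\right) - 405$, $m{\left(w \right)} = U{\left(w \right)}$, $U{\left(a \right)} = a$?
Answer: $52115574$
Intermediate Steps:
$m{\left(w \right)} = w$
$h{\left(x \right)} = -405 + 2 x^{2}$ ($h{\left(x \right)} = \left(x^{2} + x^{2}\right) - 405 = 2 x^{2} - 405 = -405 + 2 x^{2}$)
$\left(-240442 + 386424\right) \left(m{\left(40 \right)} + h{\left(-19 \right)}\right) = \left(-240442 + 386424\right) \left(40 - \left(405 - 2 \left(-19\right)^{2}\right)\right) = 145982 \left(40 + \left(-405 + 2 \cdot 361\right)\right) = 145982 \left(40 + \left(-405 + 722\right)\right) = 145982 \left(40 + 317\right) = 145982 \cdot 357 = 52115574$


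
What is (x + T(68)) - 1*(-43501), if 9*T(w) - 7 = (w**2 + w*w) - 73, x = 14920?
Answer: 534971/9 ≈ 59441.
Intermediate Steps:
T(w) = -22/3 + 2*w**2/9 (T(w) = 7/9 + ((w**2 + w*w) - 73)/9 = 7/9 + ((w**2 + w**2) - 73)/9 = 7/9 + (2*w**2 - 73)/9 = 7/9 + (-73 + 2*w**2)/9 = 7/9 + (-73/9 + 2*w**2/9) = -22/3 + 2*w**2/9)
(x + T(68)) - 1*(-43501) = (14920 + (-22/3 + (2/9)*68**2)) - 1*(-43501) = (14920 + (-22/3 + (2/9)*4624)) + 43501 = (14920 + (-22/3 + 9248/9)) + 43501 = (14920 + 9182/9) + 43501 = 143462/9 + 43501 = 534971/9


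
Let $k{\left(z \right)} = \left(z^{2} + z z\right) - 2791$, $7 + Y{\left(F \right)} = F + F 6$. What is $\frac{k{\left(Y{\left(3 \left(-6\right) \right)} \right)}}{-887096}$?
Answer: $- \frac{32587}{887096} \approx -0.036734$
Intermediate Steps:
$Y{\left(F \right)} = -7 + 7 F$ ($Y{\left(F \right)} = -7 + \left(F + F 6\right) = -7 + \left(F + 6 F\right) = -7 + 7 F$)
$k{\left(z \right)} = -2791 + 2 z^{2}$ ($k{\left(z \right)} = \left(z^{2} + z^{2}\right) - 2791 = 2 z^{2} - 2791 = -2791 + 2 z^{2}$)
$\frac{k{\left(Y{\left(3 \left(-6\right) \right)} \right)}}{-887096} = \frac{-2791 + 2 \left(-7 + 7 \cdot 3 \left(-6\right)\right)^{2}}{-887096} = \left(-2791 + 2 \left(-7 + 7 \left(-18\right)\right)^{2}\right) \left(- \frac{1}{887096}\right) = \left(-2791 + 2 \left(-7 - 126\right)^{2}\right) \left(- \frac{1}{887096}\right) = \left(-2791 + 2 \left(-133\right)^{2}\right) \left(- \frac{1}{887096}\right) = \left(-2791 + 2 \cdot 17689\right) \left(- \frac{1}{887096}\right) = \left(-2791 + 35378\right) \left(- \frac{1}{887096}\right) = 32587 \left(- \frac{1}{887096}\right) = - \frac{32587}{887096}$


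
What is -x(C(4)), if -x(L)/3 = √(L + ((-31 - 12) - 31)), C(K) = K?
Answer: 3*I*√70 ≈ 25.1*I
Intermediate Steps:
x(L) = -3*√(-74 + L) (x(L) = -3*√(L + ((-31 - 12) - 31)) = -3*√(L + (-43 - 31)) = -3*√(L - 74) = -3*√(-74 + L))
-x(C(4)) = -(-3)*√(-74 + 4) = -(-3)*√(-70) = -(-3)*I*√70 = 3*I*√70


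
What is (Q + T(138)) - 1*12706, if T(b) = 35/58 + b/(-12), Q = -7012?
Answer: -572138/29 ≈ -19729.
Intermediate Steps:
T(b) = 35/58 - b/12 (T(b) = 35*(1/58) + b*(-1/12) = 35/58 - b/12)
(Q + T(138)) - 1*12706 = (-7012 + (35/58 - 1/12*138)) - 1*12706 = (-7012 + (35/58 - 23/2)) - 12706 = (-7012 - 316/29) - 12706 = -203664/29 - 12706 = -572138/29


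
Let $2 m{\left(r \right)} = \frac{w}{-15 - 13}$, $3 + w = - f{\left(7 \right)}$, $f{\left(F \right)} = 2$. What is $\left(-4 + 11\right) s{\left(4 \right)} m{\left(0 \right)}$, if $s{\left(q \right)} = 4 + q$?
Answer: $5$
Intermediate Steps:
$w = -5$ ($w = -3 - 2 = -5$)
$m{\left(r \right)} = \frac{5}{56}$ ($m{\left(r \right)} = \frac{\left(-5\right) \frac{1}{-15 - 13}}{2} = \frac{\left(-5\right) \frac{1}{-28}}{2} = \frac{\left(-5\right) \left(- \frac{1}{28}\right)}{2} = \frac{1}{2} \cdot \frac{5}{28} = \frac{5}{56}$)
$\left(-4 + 11\right) s{\left(4 \right)} m{\left(0 \right)} = \left(-4 + 11\right) \left(4 + 4\right) \frac{5}{56} = 7 \cdot 8 \cdot \frac{5}{56} = 56 \cdot \frac{5}{56} = 5$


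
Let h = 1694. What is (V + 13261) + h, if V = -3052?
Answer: 11903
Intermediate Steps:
(V + 13261) + h = (-3052 + 13261) + 1694 = 10209 + 1694 = 11903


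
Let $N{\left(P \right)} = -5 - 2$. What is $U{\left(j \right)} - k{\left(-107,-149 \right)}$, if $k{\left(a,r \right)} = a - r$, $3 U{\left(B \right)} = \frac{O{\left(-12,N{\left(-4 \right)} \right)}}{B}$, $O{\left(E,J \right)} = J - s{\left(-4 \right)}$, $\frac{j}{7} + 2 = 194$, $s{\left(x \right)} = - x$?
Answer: $- \frac{169355}{4032} \approx -42.003$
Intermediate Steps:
$j = 1344$ ($j = -14 + 7 \cdot 194 = -14 + 1358 = 1344$)
$N{\left(P \right)} = -7$
$O{\left(E,J \right)} = -4 + J$ ($O{\left(E,J \right)} = J - \left(-1\right) \left(-4\right) = J - 4 = -4 + J$)
$U{\left(B \right)} = - \frac{11}{3 B}$ ($U{\left(B \right)} = \frac{\left(-4 - 7\right) \frac{1}{B}}{3} = \frac{\left(-11\right) \frac{1}{B}}{3} = - \frac{11}{3 B}$)
$U{\left(j \right)} - k{\left(-107,-149 \right)} = - \frac{11}{3 \cdot 1344} - \left(-107 - -149\right) = \left(- \frac{11}{3}\right) \frac{1}{1344} - \left(-107 + 149\right) = - \frac{11}{4032} - 42 = - \frac{169355}{4032}$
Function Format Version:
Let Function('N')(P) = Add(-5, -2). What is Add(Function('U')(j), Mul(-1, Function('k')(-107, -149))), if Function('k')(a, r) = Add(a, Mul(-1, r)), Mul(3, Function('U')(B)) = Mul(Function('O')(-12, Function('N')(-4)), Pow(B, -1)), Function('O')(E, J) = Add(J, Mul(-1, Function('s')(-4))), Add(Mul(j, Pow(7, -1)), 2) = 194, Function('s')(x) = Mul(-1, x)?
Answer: Rational(-169355, 4032) ≈ -42.003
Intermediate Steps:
j = 1344 (j = Add(-14, Mul(7, 194)) = Add(-14, 1358) = 1344)
Function('N')(P) = -7
Function('O')(E, J) = Add(-4, J) (Function('O')(E, J) = Add(J, Mul(-1, Mul(-1, -4))) = Add(J, Mul(-1, 4)) = Add(J, -4) = Add(-4, J))
Function('U')(B) = Mul(Rational(-11, 3), Pow(B, -1)) (Function('U')(B) = Mul(Rational(1, 3), Mul(Add(-4, -7), Pow(B, -1))) = Mul(Rational(1, 3), Mul(-11, Pow(B, -1))) = Mul(Rational(-11, 3), Pow(B, -1)))
Add(Function('U')(j), Mul(-1, Function('k')(-107, -149))) = Add(Mul(Rational(-11, 3), Pow(1344, -1)), Mul(-1, Add(-107, Mul(-1, -149)))) = Add(Mul(Rational(-11, 3), Rational(1, 1344)), Mul(-1, Add(-107, 149))) = Add(Rational(-11, 4032), Mul(-1, 42)) = Add(Rational(-11, 4032), -42) = Rational(-169355, 4032)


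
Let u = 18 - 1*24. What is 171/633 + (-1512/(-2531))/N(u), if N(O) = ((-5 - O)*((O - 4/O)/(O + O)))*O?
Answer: 24630/534041 ≈ 0.046120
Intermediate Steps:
u = -6 (u = 18 - 24 = -6)
N(O) = (-5 - O)*(O - 4/O)/2 (N(O) = ((-5 - O)*((O - 4/O)/((2*O))))*O = ((-5 - O)*((O - 4/O)*(1/(2*O))))*O = ((-5 - O)*((O - 4/O)/(2*O)))*O = ((-5 - O)*(O - 4/O)/(2*O))*O = (-5 - O)*(O - 4/O)/2)
171/633 + (-1512/(-2531))/N(u) = 171/633 + (-1512/(-2531))/(((1/2)*(20 - 1*(-6)*(-4 + (-6)**2 + 5*(-6)))/(-6))) = 171*(1/633) + (-1512*(-1/2531))/(((1/2)*(-1/6)*(20 - 1*(-6)*(-4 + 36 - 30)))) = 57/211 + 1512/(2531*(((1/2)*(-1/6)*(20 - 1*(-6)*2)))) = 57/211 + 1512/(2531*(((1/2)*(-1/6)*(20 + 12)))) = 57/211 + 1512/(2531*(((1/2)*(-1/6)*32))) = 57/211 + 1512/(2531*(-8/3)) = 57/211 + (1512/2531)*(-3/8) = 57/211 - 567/2531 = 24630/534041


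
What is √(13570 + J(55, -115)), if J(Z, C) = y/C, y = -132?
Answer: √179478430/115 ≈ 116.50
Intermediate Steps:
J(Z, C) = -132/C
√(13570 + J(55, -115)) = √(13570 - 132/(-115)) = √(13570 - 132*(-1/115)) = √(13570 + 132/115) = √(1560682/115) = √179478430/115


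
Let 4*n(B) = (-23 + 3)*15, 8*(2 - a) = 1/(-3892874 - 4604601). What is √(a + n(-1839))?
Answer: 3*I*√374834982354378/6797980 ≈ 8.544*I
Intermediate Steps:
a = 135959601/67979800 (a = 2 - 1/(8*(-3892874 - 4604601)) = 2 - ⅛/(-8497475) = 2 - ⅛*(-1/8497475) = 2 + 1/67979800 = 135959601/67979800 ≈ 2.0000)
n(B) = -75 (n(B) = ((-23 + 3)*15)/4 = (-20*15)/4 = (¼)*(-300) = -75)
√(a + n(-1839)) = √(135959601/67979800 - 75) = √(-4962525399/67979800) = 3*I*√374834982354378/6797980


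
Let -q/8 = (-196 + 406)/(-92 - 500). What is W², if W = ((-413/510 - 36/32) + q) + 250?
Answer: 358653942061921/5697230400 ≈ 62952.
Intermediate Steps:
q = 105/37 (q = -8*(-196 + 406)/(-92 - 500) = -1680/(-592) = -1680*(-1)/592 = -8*(-105/296) = 105/37 ≈ 2.8378)
W = 18938161/75480 (W = ((-413/510 - 36/32) + 105/37) + 250 = ((-413*1/510 - 36*1/32) + 105/37) + 250 = ((-413/510 - 9/8) + 105/37) + 250 = (-3947/2040 + 105/37) + 250 = 68161/75480 + 250 = 18938161/75480 ≈ 250.90)
W² = (18938161/75480)² = 358653942061921/5697230400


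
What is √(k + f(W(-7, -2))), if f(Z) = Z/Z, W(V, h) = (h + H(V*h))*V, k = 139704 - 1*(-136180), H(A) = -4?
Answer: √275885 ≈ 525.25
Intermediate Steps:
k = 275884 (k = 139704 + 136180 = 275884)
W(V, h) = V*(-4 + h) (W(V, h) = (h - 4)*V = (-4 + h)*V = V*(-4 + h))
f(Z) = 1
√(k + f(W(-7, -2))) = √(275884 + 1) = √275885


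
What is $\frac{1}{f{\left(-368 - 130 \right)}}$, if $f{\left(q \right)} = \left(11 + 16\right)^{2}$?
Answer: $\frac{1}{729} \approx 0.0013717$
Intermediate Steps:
$f{\left(q \right)} = 729$ ($f{\left(q \right)} = 27^{2} = 729$)
$\frac{1}{f{\left(-368 - 130 \right)}} = \frac{1}{729}$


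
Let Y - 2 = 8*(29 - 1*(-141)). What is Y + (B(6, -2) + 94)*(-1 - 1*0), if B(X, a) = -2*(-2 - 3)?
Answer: 1258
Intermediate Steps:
B(X, a) = 10 (B(X, a) = -2*(-5) = 10)
Y = 1362 (Y = 2 + 8*(29 - 1*(-141)) = 2 + 8*(29 + 141) = 2 + 8*170 = 2 + 1360 = 1362)
Y + (B(6, -2) + 94)*(-1 - 1*0) = 1362 + (10 + 94)*(-1 - 1*0) = 1362 + 104*(-1 + 0) = 1362 + 104*(-1) = 1362 - 104 = 1258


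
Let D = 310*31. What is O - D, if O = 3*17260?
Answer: 42170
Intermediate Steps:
D = 9610
O = 51780
O - D = 51780 - 1*9610 = 51780 - 9610 = 42170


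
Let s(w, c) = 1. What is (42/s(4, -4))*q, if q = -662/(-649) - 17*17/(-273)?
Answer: 736574/8437 ≈ 87.303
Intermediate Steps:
q = 368287/177177 (q = -662*(-1/649) - 289*(-1/273) = 662/649 + 289/273 = 368287/177177 ≈ 2.0786)
(42/s(4, -4))*q = (42/1)*(368287/177177) = (42*1)*(368287/177177) = 42*(368287/177177) = 736574/8437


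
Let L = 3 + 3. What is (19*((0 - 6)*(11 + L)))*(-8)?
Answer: 15504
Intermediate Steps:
L = 6
(19*((0 - 6)*(11 + L)))*(-8) = (19*((0 - 6)*(11 + 6)))*(-8) = (19*(-6*17))*(-8) = (19*(-102))*(-8) = -1938*(-8) = 15504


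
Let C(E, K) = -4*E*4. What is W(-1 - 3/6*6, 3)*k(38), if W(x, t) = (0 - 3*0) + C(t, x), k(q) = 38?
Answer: -1824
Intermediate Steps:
C(E, K) = -16*E
W(x, t) = -16*t (W(x, t) = (0 - 3*0) - 16*t = (0 + 0) - 16*t = 0 - 16*t = -16*t)
W(-1 - 3/6*6, 3)*k(38) = -16*3*38 = -48*38 = -1824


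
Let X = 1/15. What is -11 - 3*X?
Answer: -56/5 ≈ -11.200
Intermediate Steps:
X = 1/15 ≈ 0.066667
-11 - 3*X = -11 - 3*1/15 = -11 - 1/5 = -56/5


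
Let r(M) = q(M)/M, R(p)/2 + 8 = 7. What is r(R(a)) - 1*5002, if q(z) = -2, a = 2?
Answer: -5001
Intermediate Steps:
R(p) = -2 (R(p) = -16 + 2*7 = -16 + 14 = -2)
r(M) = -2/M
r(R(a)) - 1*5002 = -2/(-2) - 1*5002 = -2*(-1/2) - 5002 = 1 - 5002 = -5001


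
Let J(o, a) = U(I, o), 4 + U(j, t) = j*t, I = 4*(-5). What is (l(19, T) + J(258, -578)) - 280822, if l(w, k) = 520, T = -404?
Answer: -285466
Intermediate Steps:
I = -20
U(j, t) = -4 + j*t
J(o, a) = -4 - 20*o
(l(19, T) + J(258, -578)) - 280822 = (520 + (-4 - 20*258)) - 280822 = (520 + (-4 - 5160)) - 280822 = (520 - 5164) - 280822 = -4644 - 280822 = -285466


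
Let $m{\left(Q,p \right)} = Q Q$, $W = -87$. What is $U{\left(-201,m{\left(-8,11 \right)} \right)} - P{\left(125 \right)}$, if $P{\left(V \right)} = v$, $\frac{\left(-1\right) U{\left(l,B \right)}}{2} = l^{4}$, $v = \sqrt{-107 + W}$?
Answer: $-3264481602 - i \sqrt{194} \approx -3.2645 \cdot 10^{9} - 13.928 i$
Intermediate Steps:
$v = i \sqrt{194}$ ($v = \sqrt{-107 - 87} = \sqrt{-194} = i \sqrt{194} \approx 13.928 i$)
$m{\left(Q,p \right)} = Q^{2}$
$U{\left(l,B \right)} = - 2 l^{4}$
$P{\left(V \right)} = i \sqrt{194}$
$U{\left(-201,m{\left(-8,11 \right)} \right)} - P{\left(125 \right)} = - 2 \left(-201\right)^{4} - i \sqrt{194} = \left(-2\right) 1632240801 - i \sqrt{194} = -3264481602 - i \sqrt{194}$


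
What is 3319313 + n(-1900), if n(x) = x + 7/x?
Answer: 6303084693/1900 ≈ 3.3174e+6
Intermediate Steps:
n(x) = x + 7/x
3319313 + n(-1900) = 3319313 + (-1900 + 7/(-1900)) = 3319313 + (-1900 + 7*(-1/1900)) = 3319313 + (-1900 - 7/1900) = 3319313 - 3610007/1900 = 6303084693/1900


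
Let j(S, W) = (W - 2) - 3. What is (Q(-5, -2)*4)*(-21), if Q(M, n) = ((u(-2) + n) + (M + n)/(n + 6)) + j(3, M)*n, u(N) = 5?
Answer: -1785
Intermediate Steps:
j(S, W) = -5 + W (j(S, W) = (-2 + W) - 3 = -5 + W)
Q(M, n) = 5 + n + n*(-5 + M) + (M + n)/(6 + n) (Q(M, n) = ((5 + n) + (M + n)/(n + 6)) + (-5 + M)*n = ((5 + n) + (M + n)/(6 + n)) + n*(-5 + M) = (5 + n + (M + n)/(6 + n)) + n*(-5 + M) = 5 + n + n*(-5 + M) + (M + n)/(6 + n))
(Q(-5, -2)*4)*(-21) = (((30 - 5 - 18*(-2) - 4*(-2)² - 5*(-2)² + 6*(-5)*(-2))/(6 - 2))*4)*(-21) = (((30 - 5 + 36 - 4*4 - 5*4 + 60)/4)*4)*(-21) = (((30 - 5 + 36 - 16 - 20 + 60)/4)*4)*(-21) = (((¼)*85)*4)*(-21) = ((85/4)*4)*(-21) = 85*(-21) = -1785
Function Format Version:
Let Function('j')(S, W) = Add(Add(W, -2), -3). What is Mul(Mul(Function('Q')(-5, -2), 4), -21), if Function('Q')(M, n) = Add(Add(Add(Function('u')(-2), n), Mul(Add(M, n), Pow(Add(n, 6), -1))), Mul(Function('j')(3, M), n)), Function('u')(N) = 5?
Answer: -1785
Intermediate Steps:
Function('j')(S, W) = Add(-5, W) (Function('j')(S, W) = Add(Add(-2, W), -3) = Add(-5, W))
Function('Q')(M, n) = Add(5, n, Mul(n, Add(-5, M)), Mul(Pow(Add(6, n), -1), Add(M, n))) (Function('Q')(M, n) = Add(Add(Add(5, n), Mul(Add(M, n), Pow(Add(n, 6), -1))), Mul(Add(-5, M), n)) = Add(Add(Add(5, n), Mul(Add(M, n), Pow(Add(6, n), -1))), Mul(n, Add(-5, M))) = Add(Add(Add(5, n), Mul(Pow(Add(6, n), -1), Add(M, n))), Mul(n, Add(-5, M))) = Add(Add(5, n, Mul(Pow(Add(6, n), -1), Add(M, n))), Mul(n, Add(-5, M))) = Add(5, n, Mul(n, Add(-5, M)), Mul(Pow(Add(6, n), -1), Add(M, n))))
Mul(Mul(Function('Q')(-5, -2), 4), -21) = Mul(Mul(Mul(Pow(Add(6, -2), -1), Add(30, -5, Mul(-18, -2), Mul(-4, Pow(-2, 2)), Mul(-5, Pow(-2, 2)), Mul(6, -5, -2))), 4), -21) = Mul(Mul(Mul(Pow(4, -1), Add(30, -5, 36, Mul(-4, 4), Mul(-5, 4), 60)), 4), -21) = Mul(Mul(Mul(Rational(1, 4), Add(30, -5, 36, -16, -20, 60)), 4), -21) = Mul(Mul(Mul(Rational(1, 4), 85), 4), -21) = Mul(Mul(Rational(85, 4), 4), -21) = Mul(85, -21) = -1785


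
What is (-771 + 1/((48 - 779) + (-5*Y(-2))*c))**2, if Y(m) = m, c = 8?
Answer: 251925694084/423801 ≈ 5.9444e+5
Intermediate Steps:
(-771 + 1/((48 - 779) + (-5*Y(-2))*c))**2 = (-771 + 1/((48 - 779) - 5*(-2)*8))**2 = (-771 + 1/(-731 + 10*8))**2 = (-771 + 1/(-731 + 80))**2 = (-771 + 1/(-651))**2 = (-771 - 1/651)**2 = (-501922/651)**2 = 251925694084/423801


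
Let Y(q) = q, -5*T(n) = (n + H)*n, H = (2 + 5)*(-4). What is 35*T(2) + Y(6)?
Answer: 370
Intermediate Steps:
H = -28 (H = 7*(-4) = -28)
T(n) = -n*(-28 + n)/5 (T(n) = -(n - 28)*n/5 = -(-28 + n)*n/5 = -n*(-28 + n)/5)
35*T(2) + Y(6) = 35*((⅕)*2*(28 - 1*2)) + 6 = 35*((⅕)*2*(28 - 2)) + 6 = 35*((⅕)*2*26) + 6 = 35*(52/5) + 6 = 364 + 6 = 370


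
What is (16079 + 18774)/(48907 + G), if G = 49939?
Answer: 34853/98846 ≈ 0.35260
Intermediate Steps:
(16079 + 18774)/(48907 + G) = (16079 + 18774)/(48907 + 49939) = 34853/98846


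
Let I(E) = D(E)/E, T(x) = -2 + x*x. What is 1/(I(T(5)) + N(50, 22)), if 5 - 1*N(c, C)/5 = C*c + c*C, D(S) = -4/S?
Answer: -529/5805779 ≈ -9.1116e-5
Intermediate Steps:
T(x) = -2 + x**2
N(c, C) = 25 - 10*C*c (N(c, C) = 25 - 5*(C*c + c*C) = 25 - 5*(C*c + C*c) = 25 - 10*C*c)
I(E) = -4/E**2 (I(E) = (-4/E)/E = -4/E**2)
1/(I(T(5)) + N(50, 22)) = 1/(-4/(-2 + 5**2)**2 + (25 - 10*22*50)) = 1/(-4/(-2 + 25)**2 + (25 - 11000)) = 1/(-4/23**2 - 10975) = 1/(-4*1/529 - 10975) = 1/(-4/529 - 10975) = 1/(-5805779/529) = -529/5805779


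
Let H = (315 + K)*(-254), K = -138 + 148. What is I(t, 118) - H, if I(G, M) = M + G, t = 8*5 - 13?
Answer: 82695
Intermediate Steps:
K = 10
t = 27 (t = 40 - 13 = 27)
I(G, M) = G + M
H = -82550 (H = (315 + 10)*(-254) = 325*(-254) = -82550)
I(t, 118) - H = (27 + 118) - 1*(-82550) = 145 + 82550 = 82695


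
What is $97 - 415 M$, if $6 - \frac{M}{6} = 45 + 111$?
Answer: $373597$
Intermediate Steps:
$M = -900$ ($M = 36 - 6 \left(45 + 111\right) = 36 - 936 = -900$)
$97 - 415 M = 97 - -373500 = 97 + 373500 = 373597$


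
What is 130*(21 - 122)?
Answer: -13130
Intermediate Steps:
130*(21 - 122) = 130*(-101) = -13130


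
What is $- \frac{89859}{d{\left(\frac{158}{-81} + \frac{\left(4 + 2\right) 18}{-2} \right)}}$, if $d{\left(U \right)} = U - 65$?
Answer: $\frac{7278579}{9797} \approx 742.94$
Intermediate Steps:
$d{\left(U \right)} = -65 + U$ ($d{\left(U \right)} = U - 65 = -65 + U$)
$- \frac{89859}{d{\left(\frac{158}{-81} + \frac{\left(4 + 2\right) 18}{-2} \right)}} = - \frac{89859}{-65 + \left(\frac{158}{-81} + \frac{\left(4 + 2\right) 18}{-2}\right)} = - \frac{89859}{-65 + \left(158 \left(- \frac{1}{81}\right) + 6 \cdot 18 \left(- \frac{1}{2}\right)\right)} = - \frac{89859}{-65 + \left(- \frac{158}{81} + 108 \left(- \frac{1}{2}\right)\right)} = - \frac{89859}{-65 - \frac{4532}{81}} = - \frac{89859}{- \frac{9797}{81}} = \left(-89859\right) \left(- \frac{81}{9797}\right) = \frac{7278579}{9797}$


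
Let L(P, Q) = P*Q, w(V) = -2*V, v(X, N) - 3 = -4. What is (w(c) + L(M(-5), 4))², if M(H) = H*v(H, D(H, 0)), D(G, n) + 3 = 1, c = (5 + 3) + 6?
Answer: 64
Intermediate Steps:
c = 14 (c = 8 + 6 = 14)
D(G, n) = -2 (D(G, n) = -3 + 1 = -2)
v(X, N) = -1 (v(X, N) = 3 - 4 = -1)
M(H) = -H (M(H) = H*(-1) = -H)
(w(c) + L(M(-5), 4))² = (-2*14 - 1*(-5)*4)² = (-28 + 5*4)² = (-28 + 20)² = (-8)² = 64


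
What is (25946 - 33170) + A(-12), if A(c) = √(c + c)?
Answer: -7224 + 2*I*√6 ≈ -7224.0 + 4.899*I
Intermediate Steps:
A(c) = √2*√c (A(c) = √(2*c) = √2*√c)
(25946 - 33170) + A(-12) = (25946 - 33170) + √2*√(-12) = -7224 + √2*(2*I*√3) = -7224 + 2*I*√6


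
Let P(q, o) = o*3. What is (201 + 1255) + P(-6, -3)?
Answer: 1447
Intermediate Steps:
P(q, o) = 3*o
(201 + 1255) + P(-6, -3) = (201 + 1255) + 3*(-3) = 1456 - 9 = 1447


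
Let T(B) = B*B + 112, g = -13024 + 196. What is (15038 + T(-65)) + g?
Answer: 6547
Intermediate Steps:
g = -12828
T(B) = 112 + B² (T(B) = B² + 112 = 112 + B²)
(15038 + T(-65)) + g = (15038 + (112 + (-65)²)) - 12828 = (15038 + (112 + 4225)) - 12828 = (15038 + 4337) - 12828 = 19375 - 12828 = 6547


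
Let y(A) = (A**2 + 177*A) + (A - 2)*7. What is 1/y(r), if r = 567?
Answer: 1/425803 ≈ 2.3485e-6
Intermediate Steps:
y(A) = -14 + A**2 + 184*A (y(A) = (A**2 + 177*A) + (-2 + A)*7 = (A**2 + 177*A) + (-14 + 7*A) = -14 + A**2 + 184*A)
1/y(r) = 1/(-14 + 567**2 + 184*567) = 1/(-14 + 321489 + 104328) = 1/425803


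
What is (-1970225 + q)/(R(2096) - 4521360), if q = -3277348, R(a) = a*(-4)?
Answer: 5247573/4529744 ≈ 1.1585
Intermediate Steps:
R(a) = -4*a
(-1970225 + q)/(R(2096) - 4521360) = (-1970225 - 3277348)/(-4*2096 - 4521360) = -5247573/(-8384 - 4521360) = -5247573/(-4529744) = -5247573*(-1/4529744) = 5247573/4529744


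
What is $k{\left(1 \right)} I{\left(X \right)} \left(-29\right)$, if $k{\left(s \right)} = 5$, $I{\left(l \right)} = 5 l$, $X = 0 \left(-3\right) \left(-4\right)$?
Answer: $0$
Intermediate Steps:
$X = 0$ ($X = 0 \left(-4\right) = 0$)
$k{\left(1 \right)} I{\left(X \right)} \left(-29\right) = 5 \cdot 5 \cdot 0 \left(-29\right) = 5 \cdot 0 \left(-29\right) = 0 \left(-29\right) = 0$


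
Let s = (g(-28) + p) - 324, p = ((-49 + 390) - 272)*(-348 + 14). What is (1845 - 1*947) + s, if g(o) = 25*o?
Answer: -23172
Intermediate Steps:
p = -23046 (p = (341 - 272)*(-334) = 69*(-334) = -23046)
s = -24070 (s = (25*(-28) - 23046) - 324 = (-700 - 23046) - 324 = -23746 - 324 = -24070)
(1845 - 1*947) + s = (1845 - 1*947) - 24070 = (1845 - 947) - 24070 = 898 - 24070 = -23172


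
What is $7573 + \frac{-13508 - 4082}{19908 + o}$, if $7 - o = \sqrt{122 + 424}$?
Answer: $\frac{429021725031}{56658097} - \frac{17590 \sqrt{546}}{396606679} \approx 7572.1$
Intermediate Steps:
$o = 7 - \sqrt{546}$ ($o = 7 - \sqrt{122 + 424} = 7 - \sqrt{546} \approx -16.367$)
$7573 + \frac{-13508 - 4082}{19908 + o} = 7573 + \frac{-13508 - 4082}{19908 + \left(7 - \sqrt{546}\right)} = 7573 - \frac{17590}{19915 - \sqrt{546}}$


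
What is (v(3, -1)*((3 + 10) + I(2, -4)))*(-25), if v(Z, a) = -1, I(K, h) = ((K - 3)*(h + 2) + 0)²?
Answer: 425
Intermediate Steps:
I(K, h) = (-3 + K)²*(2 + h)² (I(K, h) = ((-3 + K)*(2 + h) + 0)² = ((-3 + K)*(2 + h))² = (-3 + K)²*(2 + h)²)
(v(3, -1)*((3 + 10) + I(2, -4)))*(-25) = -((3 + 10) + (-3 + 2)²*(2 - 4)²)*(-25) = -(13 + (-1)²*(-2)²)*(-25) = -(13 + 1*4)*(-25) = -(13 + 4)*(-25) = -1*17*(-25) = -17*(-25) = 425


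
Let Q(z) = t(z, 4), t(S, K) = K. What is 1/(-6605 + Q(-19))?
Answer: -1/6601 ≈ -0.00015149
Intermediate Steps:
Q(z) = 4
1/(-6605 + Q(-19)) = 1/(-6605 + 4) = 1/(-6601) = -1/6601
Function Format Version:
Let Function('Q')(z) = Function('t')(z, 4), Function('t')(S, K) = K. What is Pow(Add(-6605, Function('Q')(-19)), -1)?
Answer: Rational(-1, 6601) ≈ -0.00015149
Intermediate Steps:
Function('Q')(z) = 4
Pow(Add(-6605, Function('Q')(-19)), -1) = Pow(Add(-6605, 4), -1) = Pow(-6601, -1) = Rational(-1, 6601)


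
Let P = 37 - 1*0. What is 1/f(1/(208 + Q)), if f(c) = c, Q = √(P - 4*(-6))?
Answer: 208 + √61 ≈ 215.81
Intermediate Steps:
P = 37 (P = 37 + 0 = 37)
Q = √61 (Q = √(37 - 4*(-6)) = √(37 + 24) = √61 ≈ 7.8102)
1/f(1/(208 + Q)) = 1/(1/(208 + √61)) = 208 + √61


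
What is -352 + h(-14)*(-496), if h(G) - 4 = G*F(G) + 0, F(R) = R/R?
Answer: 4608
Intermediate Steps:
F(R) = 1
h(G) = 4 + G (h(G) = 4 + (G*1 + 0) = 4 + (G + 0) = 4 + G)
-352 + h(-14)*(-496) = -352 + (4 - 14)*(-496) = -352 - 10*(-496) = -352 + 4960 = 4608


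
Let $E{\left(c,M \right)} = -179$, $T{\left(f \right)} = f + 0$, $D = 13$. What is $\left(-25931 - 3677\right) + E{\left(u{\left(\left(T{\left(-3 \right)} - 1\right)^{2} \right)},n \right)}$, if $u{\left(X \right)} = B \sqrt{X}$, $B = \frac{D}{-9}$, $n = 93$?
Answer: $-29787$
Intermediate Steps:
$T{\left(f \right)} = f$
$B = - \frac{13}{9}$ ($B = \frac{13}{-9} = 13 \left(- \frac{1}{9}\right) = - \frac{13}{9} \approx -1.4444$)
$u{\left(X \right)} = - \frac{13 \sqrt{X}}{9}$
$\left(-25931 - 3677\right) + E{\left(u{\left(\left(T{\left(-3 \right)} - 1\right)^{2} \right)},n \right)} = \left(-25931 - 3677\right) - 179 = -29608 - 179 = -29787$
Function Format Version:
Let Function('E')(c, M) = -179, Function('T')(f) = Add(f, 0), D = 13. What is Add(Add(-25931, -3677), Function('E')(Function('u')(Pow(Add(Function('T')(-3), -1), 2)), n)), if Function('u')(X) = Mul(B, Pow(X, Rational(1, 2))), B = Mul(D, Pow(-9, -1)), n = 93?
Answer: -29787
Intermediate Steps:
Function('T')(f) = f
B = Rational(-13, 9) (B = Mul(13, Pow(-9, -1)) = Mul(13, Rational(-1, 9)) = Rational(-13, 9) ≈ -1.4444)
Function('u')(X) = Mul(Rational(-13, 9), Pow(X, Rational(1, 2)))
Add(Add(-25931, -3677), Function('E')(Function('u')(Pow(Add(Function('T')(-3), -1), 2)), n)) = Add(Add(-25931, -3677), -179) = Add(-29608, -179) = -29787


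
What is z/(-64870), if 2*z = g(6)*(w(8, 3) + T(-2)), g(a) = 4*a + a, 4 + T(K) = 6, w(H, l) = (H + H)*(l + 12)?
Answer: -363/6487 ≈ -0.055958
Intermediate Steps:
w(H, l) = 2*H*(12 + l) (w(H, l) = (2*H)*(12 + l) = 2*H*(12 + l))
T(K) = 2 (T(K) = -4 + 6 = 2)
g(a) = 5*a
z = 3630 (z = ((5*6)*(2*8*(12 + 3) + 2))/2 = (30*(2*8*15 + 2))/2 = (30*(240 + 2))/2 = (30*242)/2 = (1/2)*7260 = 3630)
z/(-64870) = 3630/(-64870) = 3630*(-1/64870) = -363/6487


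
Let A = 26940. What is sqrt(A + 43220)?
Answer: 4*sqrt(4385) ≈ 264.88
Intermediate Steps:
sqrt(A + 43220) = sqrt(26940 + 43220) = sqrt(70160) = 4*sqrt(4385)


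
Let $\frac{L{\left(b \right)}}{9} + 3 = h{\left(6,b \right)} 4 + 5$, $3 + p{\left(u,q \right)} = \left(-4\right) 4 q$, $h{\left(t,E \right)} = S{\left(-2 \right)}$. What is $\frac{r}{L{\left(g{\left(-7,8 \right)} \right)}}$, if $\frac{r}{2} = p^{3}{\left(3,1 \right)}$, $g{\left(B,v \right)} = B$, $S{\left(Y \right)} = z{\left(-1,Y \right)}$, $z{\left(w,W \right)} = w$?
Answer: $\frac{6859}{9} \approx 762.11$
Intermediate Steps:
$S{\left(Y \right)} = -1$
$h{\left(t,E \right)} = -1$
$p{\left(u,q \right)} = -3 - 16 q$ ($p{\left(u,q \right)} = -3 + \left(-4\right) 4 q = -3 - 16 q$)
$L{\left(b \right)} = -18$ ($L{\left(b \right)} = -27 + 9 \left(\left(-1\right) 4 + 5\right) = -27 + 9 \left(-4 + 5\right) = -27 + 9 \cdot 1 = -27 + 9 = -18$)
$r = -13718$ ($r = 2 \left(-3 - 16\right)^{3} = 2 \left(-19\right)^{3} = 2 \left(-6859\right) = -13718$)
$\frac{r}{L{\left(g{\left(-7,8 \right)} \right)}} = - \frac{13718}{-18} = \left(-13718\right) \left(- \frac{1}{18}\right) = \frac{6859}{9}$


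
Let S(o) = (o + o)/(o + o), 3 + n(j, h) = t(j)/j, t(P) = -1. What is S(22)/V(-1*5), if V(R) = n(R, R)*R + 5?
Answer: 1/19 ≈ 0.052632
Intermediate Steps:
n(j, h) = -3 - 1/j
S(o) = 1 (S(o) = (2*o)/((2*o)) = (2*o)*(1/(2*o)) = 1)
V(R) = 5 + R*(-3 - 1/R) (V(R) = (-3 - 1/R)*R + 5 = R*(-3 - 1/R) + 5 = 5 + R*(-3 - 1/R))
S(22)/V(-1*5) = 1/(4 - (-3)*5) = 1/(4 - 3*(-5)) = 1/(4 + 15) = 1/19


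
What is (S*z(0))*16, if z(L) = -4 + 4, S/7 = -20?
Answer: 0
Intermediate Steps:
S = -140 (S = 7*(-20) = -140)
z(L) = 0
(S*z(0))*16 = -140*0*16 = 0*16 = 0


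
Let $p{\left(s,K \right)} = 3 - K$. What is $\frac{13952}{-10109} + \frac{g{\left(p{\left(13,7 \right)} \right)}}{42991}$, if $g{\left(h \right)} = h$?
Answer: $- \frac{599850868}{434596019} \approx -1.3802$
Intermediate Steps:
$\frac{13952}{-10109} + \frac{g{\left(p{\left(13,7 \right)} \right)}}{42991} = \frac{13952}{-10109} + \frac{3 - 7}{42991} = 13952 \left(- \frac{1}{10109}\right) + \left(3 - 7\right) \frac{1}{42991} = - \frac{13952}{10109} - \frac{4}{42991} = - \frac{599850868}{434596019}$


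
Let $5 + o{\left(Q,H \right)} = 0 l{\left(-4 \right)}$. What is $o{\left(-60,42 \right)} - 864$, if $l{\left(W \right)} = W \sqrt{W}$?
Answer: $-869$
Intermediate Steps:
$l{\left(W \right)} = W^{\frac{3}{2}}$
$o{\left(Q,H \right)} = -5$ ($o{\left(Q,H \right)} = -5 + 0 \left(-4\right)^{\frac{3}{2}} = -5 + 0 \left(- 8 i\right) = -5 + 0 = -5$)
$o{\left(-60,42 \right)} - 864 = -5 - 864 = -869$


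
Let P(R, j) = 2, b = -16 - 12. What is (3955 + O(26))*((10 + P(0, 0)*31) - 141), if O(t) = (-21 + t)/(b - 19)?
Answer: -12825720/47 ≈ -2.7289e+5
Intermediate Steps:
b = -28
O(t) = 21/47 - t/47 (O(t) = (-21 + t)/(-28 - 19) = (-21 + t)/(-47) = (-21 + t)*(-1/47) = 21/47 - t/47)
(3955 + O(26))*((10 + P(0, 0)*31) - 141) = (3955 + (21/47 - 1/47*26))*((10 + 2*31) - 141) = (3955 + (21/47 - 26/47))*((10 + 62) - 141) = (3955 - 5/47)*(72 - 141) = (185880/47)*(-69) = -12825720/47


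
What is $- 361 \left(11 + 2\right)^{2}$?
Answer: $-61009$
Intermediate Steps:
$- 361 \left(11 + 2\right)^{2} = - 361 \cdot 13^{2} = \left(-361\right) 169 = -61009$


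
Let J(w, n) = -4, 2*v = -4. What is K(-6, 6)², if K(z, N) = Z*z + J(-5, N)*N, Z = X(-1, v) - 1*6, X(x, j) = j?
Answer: 576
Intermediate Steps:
v = -2 (v = (½)*(-4) = -2)
Z = -8 (Z = -2 - 1*6 = -2 - 6 = -8)
K(z, N) = -8*z - 4*N
K(-6, 6)² = (-8*(-6) - 4*6)² = (48 - 24)² = 24² = 576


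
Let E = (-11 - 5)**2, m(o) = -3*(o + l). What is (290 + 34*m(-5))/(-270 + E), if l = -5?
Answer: -655/7 ≈ -93.571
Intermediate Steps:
m(o) = 15 - 3*o (m(o) = -3*(o - 5) = -3*(-5 + o) = 15 - 3*o)
E = 256 (E = (-16)**2 = 256)
(290 + 34*m(-5))/(-270 + E) = (290 + 34*(15 - 3*(-5)))/(-270 + 256) = (290 + 34*(15 + 15))/(-14) = (290 + 34*30)*(-1/14) = (290 + 1020)*(-1/14) = 1310*(-1/14) = -655/7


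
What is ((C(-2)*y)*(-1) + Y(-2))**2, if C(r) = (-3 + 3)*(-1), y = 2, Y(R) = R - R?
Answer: 0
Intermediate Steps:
Y(R) = 0
C(r) = 0 (C(r) = 0*(-1) = 0)
((C(-2)*y)*(-1) + Y(-2))**2 = ((0*2)*(-1) + 0)**2 = (0*(-1) + 0)**2 = (0 + 0)**2 = 0**2 = 0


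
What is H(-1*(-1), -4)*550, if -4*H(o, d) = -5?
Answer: 1375/2 ≈ 687.50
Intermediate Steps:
H(o, d) = 5/4 (H(o, d) = -¼*(-5) = 5/4)
H(-1*(-1), -4)*550 = (5/4)*550 = 1375/2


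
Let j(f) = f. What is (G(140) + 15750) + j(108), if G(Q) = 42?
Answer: 15900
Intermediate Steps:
(G(140) + 15750) + j(108) = (42 + 15750) + 108 = 15792 + 108 = 15900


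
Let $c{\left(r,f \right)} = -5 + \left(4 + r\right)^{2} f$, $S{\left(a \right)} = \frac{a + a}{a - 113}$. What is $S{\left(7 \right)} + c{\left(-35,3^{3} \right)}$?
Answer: $\frac{1374919}{53} \approx 25942.0$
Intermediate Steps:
$S{\left(a \right)} = \frac{2 a}{-113 + a}$ ($S{\left(a \right)} = \frac{2 a}{a - 113} = \frac{2 a}{-113 + a}$)
$c{\left(r,f \right)} = -5 + f \left(4 + r\right)^{2}$
$S{\left(7 \right)} + c{\left(-35,3^{3} \right)} = 2 \cdot 7 \frac{1}{-113 + 7} - \left(5 - 3^{3} \left(4 - 35\right)^{2}\right) = 2 \cdot 7 \frac{1}{-106} - \left(5 - 27 \left(-31\right)^{2}\right) = 2 \cdot 7 \left(- \frac{1}{106}\right) + \left(-5 + 27 \cdot 961\right) = - \frac{7}{53} + \left(-5 + 25947\right) = - \frac{7}{53} + 25942 = \frac{1374919}{53}$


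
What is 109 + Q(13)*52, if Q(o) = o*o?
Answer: 8897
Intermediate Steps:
Q(o) = o²
109 + Q(13)*52 = 109 + 13²*52 = 109 + 169*52 = 109 + 8788 = 8897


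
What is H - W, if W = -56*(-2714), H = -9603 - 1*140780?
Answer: -302367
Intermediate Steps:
H = -150383 (H = -9603 - 140780 = -150383)
W = 151984
H - W = -150383 - 1*151984 = -150383 - 151984 = -302367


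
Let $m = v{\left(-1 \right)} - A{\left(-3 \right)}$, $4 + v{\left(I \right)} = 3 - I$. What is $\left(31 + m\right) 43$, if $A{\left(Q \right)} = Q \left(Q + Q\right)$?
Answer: $559$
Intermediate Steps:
$v{\left(I \right)} = -1 - I$ ($v{\left(I \right)} = -4 - \left(-3 + I\right) = -1 - I$)
$A{\left(Q \right)} = 2 Q^{2}$ ($A{\left(Q \right)} = Q 2 Q = 2 Q^{2}$)
$m = -18$ ($m = \left(-1 - -1\right) - 2 \left(-3\right)^{2} = \left(-1 + 1\right) - 2 \cdot 9 = 0 - 18 = -18$)
$\left(31 + m\right) 43 = \left(31 - 18\right) 43 = 13 \cdot 43 = 559$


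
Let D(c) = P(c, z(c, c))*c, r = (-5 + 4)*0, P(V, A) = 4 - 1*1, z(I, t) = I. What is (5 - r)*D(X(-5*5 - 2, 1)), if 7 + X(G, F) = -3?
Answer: -150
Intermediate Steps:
X(G, F) = -10 (X(G, F) = -7 - 3 = -10)
P(V, A) = 3 (P(V, A) = 4 - 1 = 3)
r = 0 (r = -1*0 = 0)
D(c) = 3*c
(5 - r)*D(X(-5*5 - 2, 1)) = (5 - 1*0)*(3*(-10)) = (5 + 0)*(-30) = 5*(-30) = -150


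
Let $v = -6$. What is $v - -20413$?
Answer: $20407$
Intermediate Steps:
$v - -20413 = -6 - -20413 = -6 + 20413 = 20407$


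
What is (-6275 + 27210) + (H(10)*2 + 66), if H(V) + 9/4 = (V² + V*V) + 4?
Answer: 42809/2 ≈ 21405.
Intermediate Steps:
H(V) = 7/4 + 2*V² (H(V) = -9/4 + ((V² + V*V) + 4) = -9/4 + ((V² + V²) + 4) = -9/4 + (2*V² + 4) = -9/4 + (4 + 2*V²) = 7/4 + 2*V²)
(-6275 + 27210) + (H(10)*2 + 66) = (-6275 + 27210) + ((7/4 + 2*10²)*2 + 66) = 20935 + ((7/4 + 2*100)*2 + 66) = 20935 + ((7/4 + 200)*2 + 66) = 20935 + ((807/4)*2 + 66) = 20935 + (807/2 + 66) = 20935 + 939/2 = 42809/2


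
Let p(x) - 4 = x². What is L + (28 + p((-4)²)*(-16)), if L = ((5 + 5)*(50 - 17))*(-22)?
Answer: -11392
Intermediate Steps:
L = -7260 (L = (10*33)*(-22) = 330*(-22) = -7260)
p(x) = 4 + x²
L + (28 + p((-4)²)*(-16)) = -7260 + (28 + (4 + ((-4)²)²)*(-16)) = -7260 + (28 + (4 + 16²)*(-16)) = -7260 + (28 + (4 + 256)*(-16)) = -7260 + (28 + 260*(-16)) = -7260 + (28 - 4160) = -7260 - 4132 = -11392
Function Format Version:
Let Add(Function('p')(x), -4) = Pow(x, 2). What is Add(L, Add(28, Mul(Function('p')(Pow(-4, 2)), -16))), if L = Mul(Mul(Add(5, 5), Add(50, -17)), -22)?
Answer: -11392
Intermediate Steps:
L = -7260 (L = Mul(Mul(10, 33), -22) = Mul(330, -22) = -7260)
Function('p')(x) = Add(4, Pow(x, 2))
Add(L, Add(28, Mul(Function('p')(Pow(-4, 2)), -16))) = Add(-7260, Add(28, Mul(Add(4, Pow(Pow(-4, 2), 2)), -16))) = Add(-7260, Add(28, Mul(Add(4, Pow(16, 2)), -16))) = Add(-7260, Add(28, Mul(Add(4, 256), -16))) = Add(-7260, Add(28, Mul(260, -16))) = Add(-7260, Add(28, -4160)) = Add(-7260, -4132) = -11392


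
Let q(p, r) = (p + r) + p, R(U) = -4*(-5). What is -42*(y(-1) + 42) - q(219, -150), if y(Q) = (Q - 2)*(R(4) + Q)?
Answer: 342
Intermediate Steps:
R(U) = 20
y(Q) = (-2 + Q)*(20 + Q) (y(Q) = (Q - 2)*(20 + Q) = (-2 + Q)*(20 + Q))
q(p, r) = r + 2*p
-42*(y(-1) + 42) - q(219, -150) = -42*((-40 + (-1)² + 18*(-1)) + 42) - (-150 + 2*219) = -42*((-40 + 1 - 18) + 42) - (-150 + 438) = -42*(-57 + 42) - 1*288 = -42*(-15) - 288 = 630 - 288 = 342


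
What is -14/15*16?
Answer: -224/15 ≈ -14.933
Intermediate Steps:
-14/15*16 = -224/15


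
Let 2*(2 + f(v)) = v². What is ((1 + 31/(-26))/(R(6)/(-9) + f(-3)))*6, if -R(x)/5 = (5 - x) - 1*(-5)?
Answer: -54/221 ≈ -0.24434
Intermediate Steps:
f(v) = -2 + v²/2
R(x) = -50 + 5*x (R(x) = -5*((5 - x) - 1*(-5)) = -5*((5 - x) + 5) = -5*(10 - x) = -50 + 5*x)
((1 + 31/(-26))/(R(6)/(-9) + f(-3)))*6 = ((1 + 31/(-26))/((-50 + 5*6)/(-9) + (-2 + (½)*(-3)²)))*6 = ((1 + 31*(-1/26))/((-50 + 30)*(-⅑) + (-2 + (½)*9)))*6 = ((1 - 31/26)/(-20*(-⅑) + (-2 + 9/2)))*6 = -5/(26*(20/9 + 5/2))*6 = -5/(26*85/18)*6 = -5/26*18/85*6 = -9/221*6 = -54/221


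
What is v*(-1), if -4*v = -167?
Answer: -167/4 ≈ -41.750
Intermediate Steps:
v = 167/4 (v = -1/4*(-167) = 167/4 ≈ 41.750)
v*(-1) = (167/4)*(-1) = -167/4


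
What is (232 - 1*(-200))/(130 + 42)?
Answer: 108/43 ≈ 2.5116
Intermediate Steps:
(232 - 1*(-200))/(130 + 42) = (232 + 200)/172 = (1/172)*432 = 108/43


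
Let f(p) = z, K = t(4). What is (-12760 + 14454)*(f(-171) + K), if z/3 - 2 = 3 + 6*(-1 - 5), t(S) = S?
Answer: -150766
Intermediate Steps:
K = 4
z = -93 (z = 6 + 3*(3 + 6*(-1 - 5)) = 6 + 3*(3 + 6*(-6)) = 6 + 3*(3 - 36) = 6 + 3*(-33) = 6 - 99 = -93)
f(p) = -93
(-12760 + 14454)*(f(-171) + K) = (-12760 + 14454)*(-93 + 4) = 1694*(-89) = -150766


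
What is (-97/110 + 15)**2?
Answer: 2411809/12100 ≈ 199.32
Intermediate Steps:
(-97/110 + 15)**2 = (1553/110)**2 = 2411809/12100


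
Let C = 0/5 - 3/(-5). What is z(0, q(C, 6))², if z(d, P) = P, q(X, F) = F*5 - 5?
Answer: 625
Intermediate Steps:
C = ⅗ (C = 0*(⅕) - 3*(-⅕) = 0 + ⅗ = ⅗ ≈ 0.60000)
q(X, F) = -5 + 5*F (q(X, F) = 5*F - 5 = -5 + 5*F)
z(0, q(C, 6))² = (-5 + 5*6)² = (-5 + 30)² = 25² = 625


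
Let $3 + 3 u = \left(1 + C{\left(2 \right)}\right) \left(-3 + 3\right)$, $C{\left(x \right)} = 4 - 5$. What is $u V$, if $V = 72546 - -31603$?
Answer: $-104149$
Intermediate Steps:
$C{\left(x \right)} = -1$ ($C{\left(x \right)} = 4 - 5 = -1$)
$V = 104149$ ($V = 72546 + 31603 = 104149$)
$u = -1$ ($u = -1 + \frac{\left(1 - 1\right) \left(-3 + 3\right)}{3} = -1 + \frac{0 \cdot 0}{3} = -1 + \frac{1}{3} \cdot 0 = -1 + 0 = -1$)
$u V = \left(-1\right) 104149 = -104149$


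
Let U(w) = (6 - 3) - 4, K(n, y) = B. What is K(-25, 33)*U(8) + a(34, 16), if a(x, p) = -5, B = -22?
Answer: 17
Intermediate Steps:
K(n, y) = -22
U(w) = -1 (U(w) = 3 - 4 = -1)
K(-25, 33)*U(8) + a(34, 16) = -22*(-1) - 5 = 22 - 5 = 17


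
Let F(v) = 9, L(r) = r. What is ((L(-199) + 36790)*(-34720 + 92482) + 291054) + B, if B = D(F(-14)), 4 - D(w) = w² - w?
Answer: 2113860328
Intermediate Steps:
D(w) = 4 + w - w² (D(w) = 4 - (w² - w) = 4 + (w - w²) = 4 + w - w²)
B = -68 (B = 4 + 9 - 1*9² = 4 + 9 - 1*81 = 4 + 9 - 81 = -68)
((L(-199) + 36790)*(-34720 + 92482) + 291054) + B = ((-199 + 36790)*(-34720 + 92482) + 291054) - 68 = (36591*57762 + 291054) - 68 = (2113569342 + 291054) - 68 = 2113860396 - 68 = 2113860328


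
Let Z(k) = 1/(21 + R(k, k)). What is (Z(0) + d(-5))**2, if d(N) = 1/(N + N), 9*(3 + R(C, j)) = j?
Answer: 4/2025 ≈ 0.0019753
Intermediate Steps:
R(C, j) = -3 + j/9
Z(k) = 1/(18 + k/9) (Z(k) = 1/(21 + (-3 + k/9)) = 1/(18 + k/9))
d(N) = 1/(2*N)
(Z(0) + d(-5))**2 = (9/(162 + 0) + (1/2)/(-5))**2 = (9/162 + (1/2)*(-1/5))**2 = (9*(1/162) - 1/10)**2 = (1/18 - 1/10)**2 = (-2/45)**2 = 4/2025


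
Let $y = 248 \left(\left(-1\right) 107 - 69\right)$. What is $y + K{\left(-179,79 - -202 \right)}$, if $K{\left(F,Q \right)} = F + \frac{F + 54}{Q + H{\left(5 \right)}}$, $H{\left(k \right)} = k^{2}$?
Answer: $- \frac{13411187}{306} \approx -43827.0$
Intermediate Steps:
$K{\left(F,Q \right)} = F + \frac{54 + F}{25 + Q}$ ($K{\left(F,Q \right)} = F + \frac{F + 54}{Q + 5^{2}} = F + \frac{54 + F}{Q + 25} = F + \frac{54 + F}{25 + Q}$)
$y = -43648$ ($y = 248 \left(-107 - 69\right) = 248 \left(-176\right) = -43648$)
$y + K{\left(-179,79 - -202 \right)} = -43648 + \frac{54 + 26 \left(-179\right) - 179 \left(79 - -202\right)}{25 + \left(79 - -202\right)} = -43648 + \frac{54 - 4654 - 179 \left(79 + 202\right)}{25 + \left(79 + 202\right)} = -43648 + \frac{54 - 4654 - 50299}{25 + 281} = -43648 + \frac{54 - 4654 - 50299}{306} = -43648 + \frac{1}{306} \left(-54899\right) = -43648 - \frac{54899}{306} = - \frac{13411187}{306}$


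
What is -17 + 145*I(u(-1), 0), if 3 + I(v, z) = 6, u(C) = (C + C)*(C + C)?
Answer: 418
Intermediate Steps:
u(C) = 4*C² (u(C) = (2*C)*(2*C) = 4*C²)
I(v, z) = 3 (I(v, z) = -3 + 6 = 3)
-17 + 145*I(u(-1), 0) = -17 + 145*3 = -17 + 435 = 418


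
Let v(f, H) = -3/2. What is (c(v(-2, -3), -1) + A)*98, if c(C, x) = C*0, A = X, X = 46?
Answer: 4508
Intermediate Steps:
v(f, H) = -3/2 (v(f, H) = -3*½ = -3/2)
A = 46
c(C, x) = 0
(c(v(-2, -3), -1) + A)*98 = (0 + 46)*98 = 46*98 = 4508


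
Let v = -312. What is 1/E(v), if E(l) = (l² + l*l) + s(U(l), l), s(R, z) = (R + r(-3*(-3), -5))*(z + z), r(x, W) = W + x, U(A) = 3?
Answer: 1/190320 ≈ 5.2543e-6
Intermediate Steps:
s(R, z) = 2*z*(4 + R) (s(R, z) = (R + (-5 - 3*(-3)))*(z + z) = (R + (-5 + 9))*(2*z) = (R + 4)*(2*z) = (4 + R)*(2*z) = 2*z*(4 + R))
E(l) = 2*l² + 14*l (E(l) = (l² + l*l) + 2*l*(4 + 3) = (l² + l²) + 2*l*7 = 2*l² + 14*l)
1/E(v) = 1/(2*(-312)*(7 - 312)) = 1/(2*(-312)*(-305)) = 1/190320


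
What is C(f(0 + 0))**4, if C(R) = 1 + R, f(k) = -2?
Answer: 1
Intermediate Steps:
C(f(0 + 0))**4 = (1 - 2)**4 = (-1)**4 = 1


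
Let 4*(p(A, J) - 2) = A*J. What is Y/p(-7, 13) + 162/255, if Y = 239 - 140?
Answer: -29178/7055 ≈ -4.1358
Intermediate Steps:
Y = 99
p(A, J) = 2 + A*J/4 (p(A, J) = 2 + (A*J)/4 = 2 + A*J/4)
Y/p(-7, 13) + 162/255 = 99/(2 + (¼)*(-7)*13) + 162/255 = 99/(2 - 91/4) + 162*(1/255) = 99/(-83/4) + 54/85 = 99*(-4/83) + 54/85 = -396/83 + 54/85 = -29178/7055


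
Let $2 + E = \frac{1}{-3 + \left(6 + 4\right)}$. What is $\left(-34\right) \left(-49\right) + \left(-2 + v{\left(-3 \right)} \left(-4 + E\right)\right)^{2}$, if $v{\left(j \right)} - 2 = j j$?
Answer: $\frac{297859}{49} \approx 6078.8$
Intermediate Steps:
$E = - \frac{13}{7}$ ($E = -2 + \frac{1}{-3 + \left(6 + 4\right)} = -2 + \frac{1}{-3 + 10} = -2 + \frac{1}{7} = - \frac{13}{7} \approx -1.8571$)
$v{\left(j \right)} = 2 + j^{2}$ ($v{\left(j \right)} = 2 + j j = 2 + j^{2}$)
$\left(-34\right) \left(-49\right) + \left(-2 + v{\left(-3 \right)} \left(-4 + E\right)\right)^{2} = \left(-34\right) \left(-49\right) + \left(-2 + \left(2 + \left(-3\right)^{2}\right) \left(-4 - \frac{13}{7}\right)\right)^{2} = 1666 + \left(-2 + \left(2 + 9\right) \left(- \frac{41}{7}\right)\right)^{2} = 1666 + \left(-2 + 11 \left(- \frac{41}{7}\right)\right)^{2} = 1666 + \left(-2 - \frac{451}{7}\right)^{2} = 1666 + \left(- \frac{465}{7}\right)^{2} = 1666 + \frac{216225}{49} = \frac{297859}{49}$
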